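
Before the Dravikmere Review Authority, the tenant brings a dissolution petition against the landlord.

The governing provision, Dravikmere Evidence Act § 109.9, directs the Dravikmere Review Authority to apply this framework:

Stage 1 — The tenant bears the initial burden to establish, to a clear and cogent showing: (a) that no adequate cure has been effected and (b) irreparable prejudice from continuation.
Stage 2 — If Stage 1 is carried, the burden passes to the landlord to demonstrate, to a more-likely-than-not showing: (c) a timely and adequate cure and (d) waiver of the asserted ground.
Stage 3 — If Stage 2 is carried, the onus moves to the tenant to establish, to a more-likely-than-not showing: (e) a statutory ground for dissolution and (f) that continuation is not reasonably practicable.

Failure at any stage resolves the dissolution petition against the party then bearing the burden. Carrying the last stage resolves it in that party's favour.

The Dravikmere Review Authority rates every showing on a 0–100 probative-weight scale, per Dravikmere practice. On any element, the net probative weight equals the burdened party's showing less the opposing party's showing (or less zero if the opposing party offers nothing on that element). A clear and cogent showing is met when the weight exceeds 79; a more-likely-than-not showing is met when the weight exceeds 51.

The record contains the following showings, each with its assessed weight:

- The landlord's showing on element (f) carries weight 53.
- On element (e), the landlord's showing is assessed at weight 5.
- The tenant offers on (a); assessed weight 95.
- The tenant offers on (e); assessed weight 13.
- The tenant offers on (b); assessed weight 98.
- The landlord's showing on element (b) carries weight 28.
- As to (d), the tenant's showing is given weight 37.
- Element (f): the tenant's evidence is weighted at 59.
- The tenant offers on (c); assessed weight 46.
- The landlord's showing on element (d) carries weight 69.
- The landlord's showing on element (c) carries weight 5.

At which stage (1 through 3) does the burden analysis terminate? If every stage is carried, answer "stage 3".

stage 1

At Stage 1 the tenant must meet a clear and cogent showing (weight exceeds 79): on (a) the weight is 95, > 79, so (a) meets the standard; on (b) the weight is 98 less the opposing 28 gives net 70, ≤ 79, so (b) does not meet the standard.
  Stage 1 not carried; the tenant fails its burden.
The analysis ends at Stage 1; the landlord prevails.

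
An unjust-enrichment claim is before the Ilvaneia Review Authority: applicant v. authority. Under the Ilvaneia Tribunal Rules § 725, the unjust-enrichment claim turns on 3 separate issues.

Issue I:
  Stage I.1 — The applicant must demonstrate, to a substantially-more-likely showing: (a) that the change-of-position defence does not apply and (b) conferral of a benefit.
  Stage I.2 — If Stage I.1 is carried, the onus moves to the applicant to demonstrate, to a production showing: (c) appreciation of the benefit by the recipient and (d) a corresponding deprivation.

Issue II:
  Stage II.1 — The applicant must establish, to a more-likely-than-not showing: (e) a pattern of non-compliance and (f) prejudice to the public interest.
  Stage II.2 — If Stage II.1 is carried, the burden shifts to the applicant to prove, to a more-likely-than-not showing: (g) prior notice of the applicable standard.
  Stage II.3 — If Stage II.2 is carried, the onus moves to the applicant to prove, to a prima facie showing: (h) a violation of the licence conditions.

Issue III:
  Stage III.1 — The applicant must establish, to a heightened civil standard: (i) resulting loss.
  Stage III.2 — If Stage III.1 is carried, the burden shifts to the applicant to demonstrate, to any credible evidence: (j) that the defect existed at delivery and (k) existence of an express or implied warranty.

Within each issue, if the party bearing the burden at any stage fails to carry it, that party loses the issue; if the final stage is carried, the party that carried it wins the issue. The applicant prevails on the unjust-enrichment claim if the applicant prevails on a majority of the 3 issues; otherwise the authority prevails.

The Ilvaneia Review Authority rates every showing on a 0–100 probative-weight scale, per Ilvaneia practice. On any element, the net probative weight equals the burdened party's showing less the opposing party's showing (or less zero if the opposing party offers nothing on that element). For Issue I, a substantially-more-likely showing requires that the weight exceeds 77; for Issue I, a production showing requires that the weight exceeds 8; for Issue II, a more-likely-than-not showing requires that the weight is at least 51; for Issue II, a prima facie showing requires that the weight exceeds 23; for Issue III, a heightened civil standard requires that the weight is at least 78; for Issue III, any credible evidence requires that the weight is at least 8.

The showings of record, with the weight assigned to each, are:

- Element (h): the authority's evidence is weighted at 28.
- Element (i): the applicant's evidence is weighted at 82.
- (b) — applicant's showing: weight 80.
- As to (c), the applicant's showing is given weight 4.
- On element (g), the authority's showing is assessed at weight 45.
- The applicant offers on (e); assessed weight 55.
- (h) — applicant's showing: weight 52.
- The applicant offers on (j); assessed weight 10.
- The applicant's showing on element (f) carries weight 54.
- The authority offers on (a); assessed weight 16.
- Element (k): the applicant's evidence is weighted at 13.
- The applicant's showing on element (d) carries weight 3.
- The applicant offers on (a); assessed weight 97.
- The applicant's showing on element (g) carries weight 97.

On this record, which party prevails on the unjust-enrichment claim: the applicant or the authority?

— Issue I —
Stage I.1 (applicant, a substantially-more-likely showing, weight exceeds 77): (a) net 97−16=81 > 77 — meets; (b) 80 > 77 — meets.
  Stage I.1 carried; the burden remains with the applicant.
Stage I.2 (applicant, a production showing, weight exceeds 8): (c) 4 ≤ 8 — fails; (d) 3 ≤ 8 — fails.
  Not every element is met, so the applicant fails to carry Stage I.2.
So the authority prevails on this issue.
— Issue II —
Stage II.1 (applicant, a more-likely-than-not showing, weight is at least 51): (e) 55 ≥ 51 — meets; (f) 54 ≥ 51 — meets.
  All elements met. The applicant retains the burden for Stage II.2.
Stage II.2 (applicant, a more-likely-than-not showing, weight is at least 51): (g) net 97−45=52 ≥ 51 — meets.
  Stage II.2 is satisfied; the applicant continues to bear the burden.
Stage II.3 (applicant, a prima facie showing, weight exceeds 23): (h) net 52−28=24 > 23 — meets.
  The applicant carries the last stage.
Every stage carried; the applicant prevails on this issue.
— Issue III —
At Stage III.1 the applicant must meet a heightened civil standard (weight is at least 78): on (i) the weight is 82, which does reach 78, so (i) meets the standard.
  Stage III.1 carried; the burden remains with the applicant.
At Stage III.2 the applicant must meet any credible evidence (weight is at least 8): on (j) the weight is 10, which does reach 8, so (j) meets the standard; on (k) the weight is 13, ≥ 8, so (k) meets the standard.
  Stage III.2 carried; the final stage is satisfied.
Every stage carried; the applicant prevails on this issue.
Per-issue: Issue I → authority; Issue II → applicant; Issue III → applicant. The applicant must prevail on a majority of issues; overall, the applicant prevails.

applicant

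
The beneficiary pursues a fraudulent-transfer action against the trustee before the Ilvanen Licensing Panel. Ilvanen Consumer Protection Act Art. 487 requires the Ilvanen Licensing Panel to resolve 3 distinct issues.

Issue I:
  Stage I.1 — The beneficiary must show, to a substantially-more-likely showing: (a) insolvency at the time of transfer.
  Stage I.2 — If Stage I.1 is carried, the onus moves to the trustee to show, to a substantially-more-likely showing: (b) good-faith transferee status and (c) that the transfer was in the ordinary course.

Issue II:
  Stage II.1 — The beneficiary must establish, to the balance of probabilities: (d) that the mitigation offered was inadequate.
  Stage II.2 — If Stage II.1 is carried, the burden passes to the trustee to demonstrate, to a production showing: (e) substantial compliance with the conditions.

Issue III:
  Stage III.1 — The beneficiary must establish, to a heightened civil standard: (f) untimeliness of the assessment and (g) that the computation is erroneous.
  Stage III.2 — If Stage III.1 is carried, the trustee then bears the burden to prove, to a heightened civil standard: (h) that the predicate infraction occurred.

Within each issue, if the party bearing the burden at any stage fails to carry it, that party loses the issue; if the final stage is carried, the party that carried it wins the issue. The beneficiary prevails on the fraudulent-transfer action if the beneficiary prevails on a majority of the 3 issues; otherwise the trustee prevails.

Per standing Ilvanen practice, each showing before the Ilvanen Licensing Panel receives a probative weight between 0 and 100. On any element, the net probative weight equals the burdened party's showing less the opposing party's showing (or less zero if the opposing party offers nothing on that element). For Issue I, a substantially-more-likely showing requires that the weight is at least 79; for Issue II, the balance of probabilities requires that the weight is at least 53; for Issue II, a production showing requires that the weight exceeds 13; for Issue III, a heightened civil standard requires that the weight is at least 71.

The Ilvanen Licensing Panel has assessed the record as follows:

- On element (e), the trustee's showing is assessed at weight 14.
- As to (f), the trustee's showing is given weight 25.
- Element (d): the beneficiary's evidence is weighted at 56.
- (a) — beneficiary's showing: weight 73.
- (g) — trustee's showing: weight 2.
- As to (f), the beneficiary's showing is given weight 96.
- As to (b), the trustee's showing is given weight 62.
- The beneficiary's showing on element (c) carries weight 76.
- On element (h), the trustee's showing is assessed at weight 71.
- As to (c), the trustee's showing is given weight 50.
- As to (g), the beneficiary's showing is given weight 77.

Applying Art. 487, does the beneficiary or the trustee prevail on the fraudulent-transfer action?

trustee

— Issue I —
Stage I.1 — burden on beneficiary; standard: a substantially-more-likely showing (weight is at least 79).
    (a): 73 < 79 [not met]
  Stage I.1 not carried; the beneficiary fails its burden.
So the trustee prevails on this issue.
— Issue II —
Stage II.1 (beneficiary, the balance of probabilities, weight is at least 53): (d) 56 ≥ 53 — meets.
  The beneficiary carries Stage II.1; the trustee now bears the burden.
Stage II.2 (trustee, a production showing, weight exceeds 13): (e) 14 > 13 — meets.
  The trustee carries the last stage.
Every stage carried; the trustee prevails on this issue.
— Issue III —
Stage III.1 (beneficiary, a heightened civil standard, weight is at least 71): (f) net 96−25=71 ≥ 71 — meets; (g) net 77−2=75 ≥ 71 — meets.
  Stage III.1 is satisfied; the onus moves to the trustee.
Stage III.2 (trustee, a heightened civil standard, weight is at least 71): (h) 71 ≥ 71 — meets.
  Stage III.2 carried; the final stage is satisfied.
Every stage carried; the trustee prevails on this issue.
Per-issue: Issue I → trustee; Issue II → trustee; Issue III → trustee. The beneficiary must prevail on a majority of issues; overall, the trustee prevails.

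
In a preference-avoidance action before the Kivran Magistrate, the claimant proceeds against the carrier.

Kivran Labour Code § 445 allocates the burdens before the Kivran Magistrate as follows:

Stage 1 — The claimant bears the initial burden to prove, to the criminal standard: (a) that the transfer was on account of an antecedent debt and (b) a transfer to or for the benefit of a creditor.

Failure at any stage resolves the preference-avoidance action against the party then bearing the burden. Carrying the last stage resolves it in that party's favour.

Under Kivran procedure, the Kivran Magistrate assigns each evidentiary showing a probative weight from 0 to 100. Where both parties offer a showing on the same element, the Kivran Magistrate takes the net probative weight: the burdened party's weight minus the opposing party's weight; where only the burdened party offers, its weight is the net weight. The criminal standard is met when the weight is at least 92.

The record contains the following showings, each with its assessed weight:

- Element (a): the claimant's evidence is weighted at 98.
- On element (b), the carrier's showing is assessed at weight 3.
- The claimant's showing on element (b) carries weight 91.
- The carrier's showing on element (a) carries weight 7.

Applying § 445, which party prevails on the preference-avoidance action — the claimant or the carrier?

Stage 1 (claimant, the criminal standard, weight is at least 92): (a) net 98−7=91 < 92 — fails; (b) net 91−3=88 < 92 — fails.
  The claimant does not carry Stage 1.
The carrier prevails.

carrier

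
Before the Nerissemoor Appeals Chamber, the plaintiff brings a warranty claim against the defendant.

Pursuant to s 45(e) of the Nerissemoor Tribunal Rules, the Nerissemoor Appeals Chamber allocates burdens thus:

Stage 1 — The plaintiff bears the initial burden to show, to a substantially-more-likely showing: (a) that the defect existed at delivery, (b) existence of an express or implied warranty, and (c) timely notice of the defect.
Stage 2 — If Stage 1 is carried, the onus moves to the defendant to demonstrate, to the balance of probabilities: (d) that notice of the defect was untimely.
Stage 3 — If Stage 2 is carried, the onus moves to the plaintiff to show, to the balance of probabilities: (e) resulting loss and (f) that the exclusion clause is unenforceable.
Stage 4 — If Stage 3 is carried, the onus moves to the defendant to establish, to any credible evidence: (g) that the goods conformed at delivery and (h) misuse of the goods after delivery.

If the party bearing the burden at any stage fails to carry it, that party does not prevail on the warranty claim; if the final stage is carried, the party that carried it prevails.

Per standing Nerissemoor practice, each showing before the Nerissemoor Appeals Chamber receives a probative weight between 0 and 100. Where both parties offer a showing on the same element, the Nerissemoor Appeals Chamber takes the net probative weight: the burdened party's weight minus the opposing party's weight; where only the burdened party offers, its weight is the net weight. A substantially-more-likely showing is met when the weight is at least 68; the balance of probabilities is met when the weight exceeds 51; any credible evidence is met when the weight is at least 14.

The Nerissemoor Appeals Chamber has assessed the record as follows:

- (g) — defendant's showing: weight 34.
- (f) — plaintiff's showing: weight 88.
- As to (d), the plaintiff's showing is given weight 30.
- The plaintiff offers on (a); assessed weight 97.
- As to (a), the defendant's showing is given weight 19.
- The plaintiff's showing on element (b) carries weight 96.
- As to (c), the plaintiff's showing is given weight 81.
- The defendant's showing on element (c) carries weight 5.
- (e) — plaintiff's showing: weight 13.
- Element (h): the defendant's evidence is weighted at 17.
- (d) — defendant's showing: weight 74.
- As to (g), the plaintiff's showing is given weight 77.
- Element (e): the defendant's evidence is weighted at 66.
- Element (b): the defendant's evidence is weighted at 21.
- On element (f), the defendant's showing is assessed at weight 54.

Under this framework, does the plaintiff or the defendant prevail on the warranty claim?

plaintiff

Stage 1 (plaintiff, a substantially-more-likely showing, weight is at least 68): (a) net 97−19=78 ≥ 68 — meets; (b) net 96−21=75 ≥ 68 — meets; (c) net 81−5=76 ≥ 68 — meets.
  The plaintiff carries Stage 1; the defendant now bears the burden.
Stage 2 (defendant, the balance of probabilities, weight exceeds 51): (d) net 74−30=44 ≤ 51 — fails.
  Stage 2 not carried; the defendant fails its burden.
The analysis ends at Stage 2; the plaintiff prevails.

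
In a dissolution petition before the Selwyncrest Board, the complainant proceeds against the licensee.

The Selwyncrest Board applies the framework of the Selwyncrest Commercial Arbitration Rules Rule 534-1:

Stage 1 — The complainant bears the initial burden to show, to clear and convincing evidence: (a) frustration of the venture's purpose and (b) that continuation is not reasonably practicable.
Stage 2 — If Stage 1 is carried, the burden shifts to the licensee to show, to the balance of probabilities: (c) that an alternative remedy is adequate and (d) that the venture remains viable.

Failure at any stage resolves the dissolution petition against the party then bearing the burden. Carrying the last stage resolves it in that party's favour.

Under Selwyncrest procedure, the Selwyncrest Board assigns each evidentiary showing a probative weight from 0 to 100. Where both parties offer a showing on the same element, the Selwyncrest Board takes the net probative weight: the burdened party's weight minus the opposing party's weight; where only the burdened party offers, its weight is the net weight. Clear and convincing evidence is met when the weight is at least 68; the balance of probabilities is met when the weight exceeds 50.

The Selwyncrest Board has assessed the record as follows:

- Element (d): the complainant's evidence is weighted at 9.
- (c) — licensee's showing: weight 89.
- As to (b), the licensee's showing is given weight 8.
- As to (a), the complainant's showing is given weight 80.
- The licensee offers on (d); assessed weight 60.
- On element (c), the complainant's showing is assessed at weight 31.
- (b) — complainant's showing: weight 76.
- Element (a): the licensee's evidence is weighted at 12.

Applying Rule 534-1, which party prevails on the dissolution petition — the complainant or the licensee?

Stage 1 — burden on complainant; standard: clear and convincing evidence (weight is at least 68).
    (a): 80 − 12 = 68 ≥ 68 [met]
    (b): 76 − 8 = 68 ≥ 68 [met]
  The complainant carries Stage 1; the licensee now bears the burden.
Stage 2 — burden on licensee; standard: the balance of probabilities (weight exceeds 50).
    (c): 89 − 31 = 58 > 50 [met]
    (d): 60 − 9 = 51 > 50 [met]
  The licensee carries the last stage.
All stages carried — the licensee prevails.

licensee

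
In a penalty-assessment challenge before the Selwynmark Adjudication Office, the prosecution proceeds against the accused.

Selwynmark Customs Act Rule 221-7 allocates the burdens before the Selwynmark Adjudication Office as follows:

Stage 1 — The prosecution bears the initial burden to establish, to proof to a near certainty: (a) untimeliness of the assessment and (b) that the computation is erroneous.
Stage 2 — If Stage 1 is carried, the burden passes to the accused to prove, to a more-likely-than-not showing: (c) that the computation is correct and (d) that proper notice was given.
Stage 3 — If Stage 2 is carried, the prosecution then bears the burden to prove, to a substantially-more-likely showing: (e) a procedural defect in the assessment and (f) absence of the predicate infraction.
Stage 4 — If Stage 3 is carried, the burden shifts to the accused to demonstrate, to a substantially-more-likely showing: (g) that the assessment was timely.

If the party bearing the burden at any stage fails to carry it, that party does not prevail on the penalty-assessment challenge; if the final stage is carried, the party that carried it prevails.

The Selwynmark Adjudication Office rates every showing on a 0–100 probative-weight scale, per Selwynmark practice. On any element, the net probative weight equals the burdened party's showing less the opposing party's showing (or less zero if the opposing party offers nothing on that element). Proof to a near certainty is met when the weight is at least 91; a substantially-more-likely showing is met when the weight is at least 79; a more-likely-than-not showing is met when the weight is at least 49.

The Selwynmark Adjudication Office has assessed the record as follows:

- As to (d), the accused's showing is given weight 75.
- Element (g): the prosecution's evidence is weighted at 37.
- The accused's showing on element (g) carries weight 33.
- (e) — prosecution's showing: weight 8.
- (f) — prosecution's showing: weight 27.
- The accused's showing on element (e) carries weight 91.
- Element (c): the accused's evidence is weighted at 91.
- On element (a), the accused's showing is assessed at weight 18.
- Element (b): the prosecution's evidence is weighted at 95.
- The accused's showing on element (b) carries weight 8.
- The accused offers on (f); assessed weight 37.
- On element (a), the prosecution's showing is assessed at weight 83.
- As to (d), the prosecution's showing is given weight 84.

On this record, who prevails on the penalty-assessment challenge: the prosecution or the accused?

accused

Stage 1 — burden on prosecution; standard: proof to a near certainty (weight is at least 91).
    (a): 83 − 18 = 65 < 91 [not met]
    (b): 95 − 8 = 87 < 91 [not met]
  Stage 1 not carried; the prosecution fails its burden.
The accused prevails.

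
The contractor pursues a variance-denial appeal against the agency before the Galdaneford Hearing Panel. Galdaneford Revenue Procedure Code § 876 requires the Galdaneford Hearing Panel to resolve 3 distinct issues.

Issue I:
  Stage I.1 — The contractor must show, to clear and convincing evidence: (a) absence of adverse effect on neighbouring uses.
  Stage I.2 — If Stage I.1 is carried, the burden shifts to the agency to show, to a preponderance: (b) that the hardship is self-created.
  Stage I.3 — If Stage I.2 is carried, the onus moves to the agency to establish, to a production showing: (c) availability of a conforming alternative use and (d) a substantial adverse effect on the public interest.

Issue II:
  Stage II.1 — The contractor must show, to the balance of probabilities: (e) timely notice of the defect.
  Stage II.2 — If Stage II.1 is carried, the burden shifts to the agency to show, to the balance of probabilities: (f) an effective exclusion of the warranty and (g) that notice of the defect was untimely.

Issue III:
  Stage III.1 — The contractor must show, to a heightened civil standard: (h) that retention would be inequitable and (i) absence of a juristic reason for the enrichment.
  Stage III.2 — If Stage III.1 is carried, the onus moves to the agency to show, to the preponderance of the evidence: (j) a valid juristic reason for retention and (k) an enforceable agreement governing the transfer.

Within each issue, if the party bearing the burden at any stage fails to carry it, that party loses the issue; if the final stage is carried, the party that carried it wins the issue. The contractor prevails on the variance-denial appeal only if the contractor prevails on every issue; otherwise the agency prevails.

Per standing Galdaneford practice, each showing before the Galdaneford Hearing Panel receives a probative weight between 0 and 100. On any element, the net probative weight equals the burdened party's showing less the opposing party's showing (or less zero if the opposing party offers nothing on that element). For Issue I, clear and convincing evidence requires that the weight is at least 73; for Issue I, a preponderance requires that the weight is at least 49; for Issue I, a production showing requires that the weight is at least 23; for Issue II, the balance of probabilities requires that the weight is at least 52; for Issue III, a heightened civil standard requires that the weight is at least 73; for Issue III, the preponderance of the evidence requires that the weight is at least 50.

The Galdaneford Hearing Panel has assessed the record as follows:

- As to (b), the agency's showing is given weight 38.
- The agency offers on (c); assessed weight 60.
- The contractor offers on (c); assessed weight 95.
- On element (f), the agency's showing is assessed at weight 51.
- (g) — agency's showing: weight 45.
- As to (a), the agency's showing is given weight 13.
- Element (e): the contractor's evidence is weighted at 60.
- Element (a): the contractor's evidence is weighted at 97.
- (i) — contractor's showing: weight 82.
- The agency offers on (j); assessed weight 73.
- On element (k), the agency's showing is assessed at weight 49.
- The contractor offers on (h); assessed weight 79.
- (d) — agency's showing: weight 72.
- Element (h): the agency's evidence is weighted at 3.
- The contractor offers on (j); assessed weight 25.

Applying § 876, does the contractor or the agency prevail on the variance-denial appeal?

— Issue I —
Stage I.1 — burden on contractor; standard: clear and convincing evidence (weight is at least 73).
    (a): 97 − 13 = 84 ≥ 73 [met]
  The contractor carries Stage I.1; the agency now bears the burden.
Stage I.2 — burden on agency; standard: a preponderance (weight is at least 49).
    (b): 38 < 49 [not met]
  The agency does not carry Stage I.2.
The contractor prevails on this issue.
— Issue II —
At Stage II.1 the contractor must meet the balance of probabilities (weight is at least 52): on (e) the weight is 60, ≥ 52, so (e) meets the standard.
  All elements met. The burden passes to the agency.
At Stage II.2 the agency must meet the balance of probabilities (weight is at least 52): on (f) the weight is 51, < 52, so (f) does not meet the standard; on (g) the weight is 45, which does not reach 52, so (g) does not meet the standard.
  Stage II.2 not carried; the agency fails its burden.
The contractor prevails on this issue.
— Issue III —
Stage III.1 (contractor, a heightened civil standard, weight is at least 73): (h) net 79−3=76 ≥ 73 — meets; (i) 82 ≥ 73 — meets.
  The contractor carries Stage III.1; the agency now bears the burden.
Stage III.2 (agency, the preponderance of the evidence, weight is at least 50): (j) net 73−25=48 < 50 — fails; (k) 49 < 50 — fails.
  Stage III.2 not carried; the agency fails its burden.
The contractor prevails on this issue.
Per-issue: Issue I → contractor; Issue II → contractor; Issue III → contractor. The contractor must prevail on every issue; overall, the contractor prevails.

contractor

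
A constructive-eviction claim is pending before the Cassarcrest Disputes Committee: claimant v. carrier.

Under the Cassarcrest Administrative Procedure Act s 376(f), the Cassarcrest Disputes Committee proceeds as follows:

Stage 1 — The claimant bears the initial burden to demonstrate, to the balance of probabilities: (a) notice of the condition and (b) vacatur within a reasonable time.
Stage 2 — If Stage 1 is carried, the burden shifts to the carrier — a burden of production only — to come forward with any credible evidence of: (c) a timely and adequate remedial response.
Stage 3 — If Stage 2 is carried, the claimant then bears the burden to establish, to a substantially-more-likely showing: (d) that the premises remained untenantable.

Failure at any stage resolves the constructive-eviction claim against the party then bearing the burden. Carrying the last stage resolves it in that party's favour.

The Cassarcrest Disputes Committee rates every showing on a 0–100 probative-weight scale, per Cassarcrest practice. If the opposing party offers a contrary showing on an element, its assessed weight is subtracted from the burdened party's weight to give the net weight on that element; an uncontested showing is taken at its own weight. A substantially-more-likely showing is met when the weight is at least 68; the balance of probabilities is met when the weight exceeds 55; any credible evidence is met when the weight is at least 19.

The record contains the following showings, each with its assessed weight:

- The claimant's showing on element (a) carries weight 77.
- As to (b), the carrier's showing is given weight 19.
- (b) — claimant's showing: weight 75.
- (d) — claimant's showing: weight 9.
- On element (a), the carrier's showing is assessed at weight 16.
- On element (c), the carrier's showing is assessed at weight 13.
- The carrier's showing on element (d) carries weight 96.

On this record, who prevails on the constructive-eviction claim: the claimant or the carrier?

claimant

Stage 1 — burden on claimant; standard: the balance of probabilities (weight exceeds 55).
    (a): 77 − 16 = 61 > 55 [met]
    (b): 75 − 19 = 56 > 55 [met]
  Stage 1 is satisfied; the onus moves to the carrier.
Stage 2 — burden on carrier; standard: any credible evidence (weight is at least 19).
    (c): 13 < 19 [not met]
  The carrier does not carry Stage 2.
So the claimant prevails.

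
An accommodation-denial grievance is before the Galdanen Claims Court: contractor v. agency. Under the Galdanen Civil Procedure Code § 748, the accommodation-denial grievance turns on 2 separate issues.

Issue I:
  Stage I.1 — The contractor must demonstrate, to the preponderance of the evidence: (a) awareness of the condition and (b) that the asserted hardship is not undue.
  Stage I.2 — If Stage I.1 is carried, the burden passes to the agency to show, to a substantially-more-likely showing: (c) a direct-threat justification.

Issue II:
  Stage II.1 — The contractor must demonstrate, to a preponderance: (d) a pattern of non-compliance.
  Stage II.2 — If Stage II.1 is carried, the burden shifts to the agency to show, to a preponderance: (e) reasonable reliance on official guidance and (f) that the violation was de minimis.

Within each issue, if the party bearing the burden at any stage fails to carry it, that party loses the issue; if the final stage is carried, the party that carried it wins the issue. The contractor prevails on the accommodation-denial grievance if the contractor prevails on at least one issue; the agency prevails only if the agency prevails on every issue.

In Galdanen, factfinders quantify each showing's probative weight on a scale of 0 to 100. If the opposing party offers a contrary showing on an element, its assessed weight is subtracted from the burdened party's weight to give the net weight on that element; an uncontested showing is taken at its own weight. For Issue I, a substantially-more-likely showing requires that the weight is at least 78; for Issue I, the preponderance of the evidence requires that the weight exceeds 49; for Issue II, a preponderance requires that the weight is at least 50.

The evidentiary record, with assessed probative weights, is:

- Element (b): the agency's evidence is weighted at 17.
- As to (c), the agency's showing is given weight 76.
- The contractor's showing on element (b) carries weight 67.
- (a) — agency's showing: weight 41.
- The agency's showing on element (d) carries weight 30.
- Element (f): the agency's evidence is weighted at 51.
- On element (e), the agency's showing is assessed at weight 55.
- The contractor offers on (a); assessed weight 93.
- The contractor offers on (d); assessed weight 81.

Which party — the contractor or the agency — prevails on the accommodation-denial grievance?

— Issue I —
At Stage I.1 the contractor must meet the preponderance of the evidence (weight exceeds 49): on (a) the weight is 93 less the opposing 41 gives net 52, > 49, so (a) meets the standard; on (b) the weight is 67 less the opposing 17 gives net 50, which does exceed 49, so (b) meets the standard.
  The contractor carries Stage I.1; the agency now bears the burden.
At Stage I.2 the agency must meet a substantially-more-likely showing (weight is at least 78): on (c) the weight is 76, which does not reach 78, so (c) does not meet the standard.
  The agency does not carry Stage I.2.
The contractor prevails on this issue.
— Issue II —
At Stage II.1 the contractor must meet a preponderance (weight is at least 50): on (d) the weight is 81 less the opposing 30 gives net 51, which does reach 50, so (d) meets the standard.
  Stage II.1 is satisfied; the onus moves to the agency.
At Stage II.2 the agency must meet a preponderance (weight is at least 50): on (e) the weight is 55, which does reach 50, so (e) meets the standard; on (f) the weight is 51, which does reach 50, so (f) meets the standard.
  The agency carries the last stage.
With every stage satisfied, the agency prevails on this issue.
Per-issue: Issue I → contractor; Issue II → agency. The contractor must prevail on at least one issue; overall, the contractor prevails.

contractor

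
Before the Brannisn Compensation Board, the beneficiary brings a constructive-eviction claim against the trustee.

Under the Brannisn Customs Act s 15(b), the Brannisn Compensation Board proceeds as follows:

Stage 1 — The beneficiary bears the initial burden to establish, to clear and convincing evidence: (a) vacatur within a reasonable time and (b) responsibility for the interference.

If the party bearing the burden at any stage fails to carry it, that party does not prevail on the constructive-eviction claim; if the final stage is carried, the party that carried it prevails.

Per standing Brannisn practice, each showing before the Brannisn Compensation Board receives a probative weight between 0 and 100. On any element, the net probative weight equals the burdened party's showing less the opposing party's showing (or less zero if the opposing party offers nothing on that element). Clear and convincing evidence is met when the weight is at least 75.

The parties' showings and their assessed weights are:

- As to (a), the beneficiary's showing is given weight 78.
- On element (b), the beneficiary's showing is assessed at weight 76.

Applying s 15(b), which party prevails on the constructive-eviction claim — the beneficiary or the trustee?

Stage 1 (beneficiary, clear and convincing evidence, weight is at least 75): (a) 78 ≥ 75 — meets; (b) 76 ≥ 75 — meets.
  Stage 1 carried; the final stage is satisfied.
All stages carried — the beneficiary prevails.

beneficiary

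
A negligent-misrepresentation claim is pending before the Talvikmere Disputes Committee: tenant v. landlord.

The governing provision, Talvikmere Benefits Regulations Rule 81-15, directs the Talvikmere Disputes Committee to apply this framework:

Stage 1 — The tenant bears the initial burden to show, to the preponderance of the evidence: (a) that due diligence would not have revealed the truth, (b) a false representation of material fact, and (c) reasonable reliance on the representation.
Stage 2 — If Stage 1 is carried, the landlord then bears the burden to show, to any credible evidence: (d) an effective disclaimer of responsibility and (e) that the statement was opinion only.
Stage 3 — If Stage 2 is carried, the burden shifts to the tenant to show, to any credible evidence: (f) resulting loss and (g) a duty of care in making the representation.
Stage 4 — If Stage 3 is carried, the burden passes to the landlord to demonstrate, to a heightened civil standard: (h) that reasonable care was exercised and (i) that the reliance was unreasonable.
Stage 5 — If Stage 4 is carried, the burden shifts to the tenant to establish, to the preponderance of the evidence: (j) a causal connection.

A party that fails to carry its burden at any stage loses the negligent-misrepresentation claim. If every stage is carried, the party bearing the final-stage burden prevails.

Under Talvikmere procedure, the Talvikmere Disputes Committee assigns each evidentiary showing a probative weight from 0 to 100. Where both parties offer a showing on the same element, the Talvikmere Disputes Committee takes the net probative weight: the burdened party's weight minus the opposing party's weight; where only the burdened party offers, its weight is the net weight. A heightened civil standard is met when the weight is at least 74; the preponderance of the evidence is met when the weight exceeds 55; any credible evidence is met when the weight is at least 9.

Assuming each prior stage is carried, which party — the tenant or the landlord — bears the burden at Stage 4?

Stage 4's rule assigns the burden to the landlord (to a heightened civil standard).

landlord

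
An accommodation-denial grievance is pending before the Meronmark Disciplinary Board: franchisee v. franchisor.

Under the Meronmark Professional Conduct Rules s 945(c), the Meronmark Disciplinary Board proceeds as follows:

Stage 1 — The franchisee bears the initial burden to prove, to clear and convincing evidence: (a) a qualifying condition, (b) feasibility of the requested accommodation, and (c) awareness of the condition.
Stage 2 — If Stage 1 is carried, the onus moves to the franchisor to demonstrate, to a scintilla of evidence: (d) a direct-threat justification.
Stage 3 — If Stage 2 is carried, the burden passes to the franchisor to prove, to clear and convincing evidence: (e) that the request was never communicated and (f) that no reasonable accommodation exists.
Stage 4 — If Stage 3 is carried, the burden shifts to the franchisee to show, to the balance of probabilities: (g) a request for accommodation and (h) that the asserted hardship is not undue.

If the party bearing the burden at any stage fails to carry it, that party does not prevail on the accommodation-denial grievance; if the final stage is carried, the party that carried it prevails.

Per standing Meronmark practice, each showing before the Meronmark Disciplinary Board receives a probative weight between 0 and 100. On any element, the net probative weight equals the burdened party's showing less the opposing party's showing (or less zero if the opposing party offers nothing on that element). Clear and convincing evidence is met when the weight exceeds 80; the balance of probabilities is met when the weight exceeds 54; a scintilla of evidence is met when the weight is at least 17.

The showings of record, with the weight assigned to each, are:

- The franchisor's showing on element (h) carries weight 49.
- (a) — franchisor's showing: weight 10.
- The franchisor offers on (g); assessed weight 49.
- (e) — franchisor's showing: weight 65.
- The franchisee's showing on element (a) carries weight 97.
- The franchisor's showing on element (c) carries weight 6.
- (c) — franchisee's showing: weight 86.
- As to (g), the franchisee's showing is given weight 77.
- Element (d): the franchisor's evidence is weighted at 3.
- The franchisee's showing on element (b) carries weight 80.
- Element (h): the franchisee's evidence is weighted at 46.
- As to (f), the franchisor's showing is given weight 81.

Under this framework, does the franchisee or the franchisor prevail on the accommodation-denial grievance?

franchisor

Stage 1 (franchisee, clear and convincing evidence, weight exceeds 80): (a) net 97−10=87 > 80 — meets; (b) 80 ≤ 80 — fails; (c) net 86−6=80 ≤ 80 — fails.
  Not every element is met, so the franchisee fails to carry Stage 1.
So the franchisor prevails.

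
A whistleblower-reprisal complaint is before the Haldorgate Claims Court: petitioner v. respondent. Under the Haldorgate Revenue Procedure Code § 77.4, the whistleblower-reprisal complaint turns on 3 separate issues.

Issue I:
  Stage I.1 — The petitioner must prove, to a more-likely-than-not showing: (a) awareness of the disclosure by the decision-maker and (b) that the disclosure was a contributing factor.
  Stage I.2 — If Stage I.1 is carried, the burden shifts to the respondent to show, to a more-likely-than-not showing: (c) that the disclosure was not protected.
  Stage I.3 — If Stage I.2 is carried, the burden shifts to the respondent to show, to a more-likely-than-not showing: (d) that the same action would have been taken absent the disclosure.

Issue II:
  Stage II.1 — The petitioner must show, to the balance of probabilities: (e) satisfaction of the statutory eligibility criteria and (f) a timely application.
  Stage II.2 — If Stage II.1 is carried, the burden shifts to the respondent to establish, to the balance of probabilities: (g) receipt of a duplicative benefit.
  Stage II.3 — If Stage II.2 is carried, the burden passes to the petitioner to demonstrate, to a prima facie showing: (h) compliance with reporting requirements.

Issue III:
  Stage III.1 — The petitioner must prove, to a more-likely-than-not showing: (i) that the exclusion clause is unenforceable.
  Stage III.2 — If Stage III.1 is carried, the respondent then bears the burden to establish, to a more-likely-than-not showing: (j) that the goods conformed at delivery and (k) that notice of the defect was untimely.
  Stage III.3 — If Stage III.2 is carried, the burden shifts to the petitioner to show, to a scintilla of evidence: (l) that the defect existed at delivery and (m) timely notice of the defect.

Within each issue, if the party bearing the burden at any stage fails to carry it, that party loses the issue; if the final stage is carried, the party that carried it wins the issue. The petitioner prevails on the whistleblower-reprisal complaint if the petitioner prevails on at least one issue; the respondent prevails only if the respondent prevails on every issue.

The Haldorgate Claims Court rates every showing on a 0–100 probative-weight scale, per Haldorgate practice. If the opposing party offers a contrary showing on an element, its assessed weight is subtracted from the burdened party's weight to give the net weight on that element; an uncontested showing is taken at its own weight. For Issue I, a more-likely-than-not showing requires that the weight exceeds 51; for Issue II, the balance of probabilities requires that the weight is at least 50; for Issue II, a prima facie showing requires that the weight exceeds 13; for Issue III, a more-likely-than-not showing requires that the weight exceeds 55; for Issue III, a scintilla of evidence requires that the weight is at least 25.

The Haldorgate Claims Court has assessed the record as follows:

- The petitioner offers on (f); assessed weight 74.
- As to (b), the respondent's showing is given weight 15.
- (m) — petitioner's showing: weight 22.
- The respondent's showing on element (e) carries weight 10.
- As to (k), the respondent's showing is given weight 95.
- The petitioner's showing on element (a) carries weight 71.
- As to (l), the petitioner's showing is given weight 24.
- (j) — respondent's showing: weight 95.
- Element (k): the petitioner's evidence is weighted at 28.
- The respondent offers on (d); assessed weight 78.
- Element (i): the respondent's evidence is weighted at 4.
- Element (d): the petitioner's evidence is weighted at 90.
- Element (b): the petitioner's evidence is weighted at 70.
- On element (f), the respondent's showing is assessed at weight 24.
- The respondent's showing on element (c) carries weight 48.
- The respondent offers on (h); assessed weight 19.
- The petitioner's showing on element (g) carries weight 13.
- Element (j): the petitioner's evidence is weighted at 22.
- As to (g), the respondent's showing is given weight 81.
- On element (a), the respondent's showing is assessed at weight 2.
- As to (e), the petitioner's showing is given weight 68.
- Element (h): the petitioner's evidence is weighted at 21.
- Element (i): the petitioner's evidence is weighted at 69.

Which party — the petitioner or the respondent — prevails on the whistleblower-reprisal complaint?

— Issue I —
At Stage I.1 the petitioner must meet a more-likely-than-not showing (weight exceeds 51): on (a) the weight is 71 less the opposing 2 gives net 69, > 51, so (a) meets the standard; on (b) the weight is 70 less the opposing 15 gives net 55, which does exceed 51, so (b) meets the standard.
  All elements met. The burden passes to the respondent.
At Stage I.2 the respondent must meet a more-likely-than-not showing (weight exceeds 51): on (c) the weight is 48, which does not exceed 51, so (c) does not meet the standard.
  Stage I.2 not carried; the respondent fails its burden.
The petitioner prevails on this issue.
— Issue II —
Stage II.1 — burden on petitioner; standard: the balance of probabilities (weight is at least 50).
    (e): 68 − 10 = 58 ≥ 50 [met]
    (f): 74 − 24 = 50 ≥ 50 [met]
  The petitioner carries Stage II.1; the respondent now bears the burden.
Stage II.2 — burden on respondent; standard: the balance of probabilities (weight is at least 50).
    (g): 81 − 13 = 68 ≥ 50 [met]
  The respondent carries Stage II.2; the petitioner now bears the burden.
Stage II.3 — burden on petitioner; standard: a prima facie showing (weight exceeds 13).
    (h): 21 − 19 = 2 ≤ 13 [not met]
  Not every element is met, so the petitioner fails to carry Stage II.3.
So the respondent prevails on this issue.
— Issue III —
At Stage III.1 the petitioner must meet a more-likely-than-not showing (weight exceeds 55): on (i) the weight is 69 less the opposing 4 gives net 65, which does exceed 55, so (i) meets the standard.
  Stage III.1 carried; the burden shifts to the respondent.
At Stage III.2 the respondent must meet a more-likely-than-not showing (weight exceeds 55): on (j) the weight is 95 less the opposing 22 gives net 73, > 55, so (j) meets the standard; on (k) the weight is 95 less the opposing 28 gives net 67, > 55, so (k) meets the standard.
  The respondent carries Stage III.2; the petitioner now bears the burden.
At Stage III.3 the petitioner must meet a scintilla of evidence (weight is at least 25): on (l) the weight is 24, which does not reach 25, so (l) does not meet the standard; on (m) the weight is 22, which does not reach 25, so (m) does not meet the standard.
  Not every element is met, so the petitioner fails to carry Stage III.3.
The respondent prevails on this issue.
Per-issue: Issue I → petitioner; Issue II → respondent; Issue III → respondent. The petitioner must prevail on at least one issue; overall, the petitioner prevails.

petitioner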